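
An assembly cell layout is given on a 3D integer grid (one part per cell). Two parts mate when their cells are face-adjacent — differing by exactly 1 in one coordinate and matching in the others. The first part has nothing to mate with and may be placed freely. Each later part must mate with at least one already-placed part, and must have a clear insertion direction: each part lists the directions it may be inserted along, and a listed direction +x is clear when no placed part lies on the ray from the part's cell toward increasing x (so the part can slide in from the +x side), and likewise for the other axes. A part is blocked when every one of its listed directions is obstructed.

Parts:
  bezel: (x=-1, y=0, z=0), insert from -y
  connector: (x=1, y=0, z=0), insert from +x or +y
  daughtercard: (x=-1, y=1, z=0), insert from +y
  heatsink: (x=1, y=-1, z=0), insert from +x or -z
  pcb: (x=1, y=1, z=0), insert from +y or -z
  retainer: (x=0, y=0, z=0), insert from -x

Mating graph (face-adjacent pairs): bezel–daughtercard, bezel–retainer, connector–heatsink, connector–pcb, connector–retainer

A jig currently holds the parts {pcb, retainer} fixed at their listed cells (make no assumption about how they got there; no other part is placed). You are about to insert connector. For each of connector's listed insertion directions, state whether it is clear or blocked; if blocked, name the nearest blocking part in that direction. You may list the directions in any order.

+x: clear; +y: blocked by pcb

+x: ray from connector(1, 0, 0) has no placed part ⇒ clear
+y: nearest on ray is pcb@(1, 1, 0) ⇒ blocked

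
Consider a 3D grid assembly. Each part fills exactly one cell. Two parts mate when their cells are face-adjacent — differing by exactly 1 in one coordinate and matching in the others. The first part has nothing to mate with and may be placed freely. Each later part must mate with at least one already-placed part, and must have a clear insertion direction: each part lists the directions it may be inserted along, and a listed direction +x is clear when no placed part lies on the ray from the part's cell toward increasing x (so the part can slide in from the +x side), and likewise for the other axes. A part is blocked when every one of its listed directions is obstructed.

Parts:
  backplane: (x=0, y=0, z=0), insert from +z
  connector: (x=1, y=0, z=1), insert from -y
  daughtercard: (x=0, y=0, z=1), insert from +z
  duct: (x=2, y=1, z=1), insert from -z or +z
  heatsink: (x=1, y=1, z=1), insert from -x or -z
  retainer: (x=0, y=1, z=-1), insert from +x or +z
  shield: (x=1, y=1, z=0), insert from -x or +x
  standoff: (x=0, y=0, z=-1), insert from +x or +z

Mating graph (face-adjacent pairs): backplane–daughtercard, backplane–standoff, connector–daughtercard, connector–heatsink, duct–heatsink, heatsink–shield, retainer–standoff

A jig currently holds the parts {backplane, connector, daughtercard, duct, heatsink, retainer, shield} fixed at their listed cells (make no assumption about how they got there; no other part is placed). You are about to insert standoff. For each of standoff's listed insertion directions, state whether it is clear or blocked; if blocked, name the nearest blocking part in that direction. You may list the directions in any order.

+x: ray from standoff(0, 0, -1) has no placed part ⇒ clear
+z: nearest on ray is backplane@(0, 0, 0) ⇒ blocked

+x: clear; +z: blocked by backplane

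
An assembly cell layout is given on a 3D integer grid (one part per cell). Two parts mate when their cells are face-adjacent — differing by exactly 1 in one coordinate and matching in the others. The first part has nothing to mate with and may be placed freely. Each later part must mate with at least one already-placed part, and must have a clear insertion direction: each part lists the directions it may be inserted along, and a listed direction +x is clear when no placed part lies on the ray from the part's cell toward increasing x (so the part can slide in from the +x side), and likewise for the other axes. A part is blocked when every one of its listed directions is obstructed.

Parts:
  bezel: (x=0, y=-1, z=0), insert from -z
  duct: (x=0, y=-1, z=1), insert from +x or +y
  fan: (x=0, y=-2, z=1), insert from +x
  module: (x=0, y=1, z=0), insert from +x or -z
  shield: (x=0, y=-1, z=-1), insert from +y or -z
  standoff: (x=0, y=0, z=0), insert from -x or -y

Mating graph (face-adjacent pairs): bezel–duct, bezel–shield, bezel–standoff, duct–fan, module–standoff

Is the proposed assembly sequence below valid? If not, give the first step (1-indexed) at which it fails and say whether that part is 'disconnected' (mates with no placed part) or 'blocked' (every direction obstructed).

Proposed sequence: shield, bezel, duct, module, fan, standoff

1. shield@(0, -1, -1) [+y clear] — {shield}
2. bezel@(0, -1, 0) — -z all obstructed ⇒ blocked

Invalid at step 2 (blocked)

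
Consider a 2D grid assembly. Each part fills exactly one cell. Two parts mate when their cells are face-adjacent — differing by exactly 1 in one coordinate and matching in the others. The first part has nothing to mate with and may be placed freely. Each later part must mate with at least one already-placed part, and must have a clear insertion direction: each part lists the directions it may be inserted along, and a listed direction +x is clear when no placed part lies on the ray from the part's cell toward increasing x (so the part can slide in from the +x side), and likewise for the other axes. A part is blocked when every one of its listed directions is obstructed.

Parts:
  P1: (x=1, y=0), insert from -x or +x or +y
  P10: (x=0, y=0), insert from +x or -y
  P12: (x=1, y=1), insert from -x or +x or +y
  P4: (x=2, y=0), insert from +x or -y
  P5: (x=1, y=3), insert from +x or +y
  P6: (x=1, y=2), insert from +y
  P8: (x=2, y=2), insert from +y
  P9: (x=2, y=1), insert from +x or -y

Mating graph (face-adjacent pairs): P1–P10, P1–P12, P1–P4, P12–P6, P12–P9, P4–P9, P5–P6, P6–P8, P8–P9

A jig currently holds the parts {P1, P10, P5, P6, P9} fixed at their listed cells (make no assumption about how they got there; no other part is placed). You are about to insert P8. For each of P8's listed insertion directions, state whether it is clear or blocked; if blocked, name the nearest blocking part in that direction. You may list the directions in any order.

+y: clear

+y: ray from P8(2, 2) has no placed part ⇒ clear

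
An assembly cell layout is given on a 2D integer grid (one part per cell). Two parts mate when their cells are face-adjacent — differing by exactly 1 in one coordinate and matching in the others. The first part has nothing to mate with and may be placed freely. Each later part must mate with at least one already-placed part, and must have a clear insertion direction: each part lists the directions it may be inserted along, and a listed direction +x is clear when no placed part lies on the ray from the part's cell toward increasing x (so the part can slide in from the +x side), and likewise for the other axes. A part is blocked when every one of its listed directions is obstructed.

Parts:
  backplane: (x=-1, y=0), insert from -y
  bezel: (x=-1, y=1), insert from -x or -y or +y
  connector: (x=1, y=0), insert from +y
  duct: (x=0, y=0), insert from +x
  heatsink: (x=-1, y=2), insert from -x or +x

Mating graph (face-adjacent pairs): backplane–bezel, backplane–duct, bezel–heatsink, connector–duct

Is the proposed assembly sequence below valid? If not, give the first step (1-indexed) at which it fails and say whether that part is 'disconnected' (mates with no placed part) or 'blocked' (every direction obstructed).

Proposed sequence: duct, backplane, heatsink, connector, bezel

1. duct@(0, 0) [+x clear] — {duct}
2. backplane@(-1, 0) [-y clear] — {backplane, duct}
3. heatsink@(-1, 2) — no placed neighbour ⇒ disconnected

Invalid at step 3 (disconnected)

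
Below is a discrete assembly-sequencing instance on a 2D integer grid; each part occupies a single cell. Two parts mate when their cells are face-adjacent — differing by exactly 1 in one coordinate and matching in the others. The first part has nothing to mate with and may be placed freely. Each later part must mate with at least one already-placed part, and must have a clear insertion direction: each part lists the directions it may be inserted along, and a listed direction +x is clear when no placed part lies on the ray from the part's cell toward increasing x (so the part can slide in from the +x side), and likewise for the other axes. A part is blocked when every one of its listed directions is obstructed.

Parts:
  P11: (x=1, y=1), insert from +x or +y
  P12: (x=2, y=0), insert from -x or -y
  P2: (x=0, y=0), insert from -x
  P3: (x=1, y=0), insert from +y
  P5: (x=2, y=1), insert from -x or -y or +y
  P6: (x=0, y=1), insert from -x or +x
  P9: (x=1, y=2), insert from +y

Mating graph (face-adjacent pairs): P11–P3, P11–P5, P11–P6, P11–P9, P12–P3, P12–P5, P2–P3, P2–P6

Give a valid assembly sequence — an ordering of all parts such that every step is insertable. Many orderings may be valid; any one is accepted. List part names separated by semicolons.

P6; P2; P3; P11; P5; P9; P12

1. P6@(0, 1) [-x clear] — {P6}
2. P2@(0, 0) [-x clear] — {P2, P6}
3. P3@(1, 0) [+y clear] — {P2, P3, P6}
4. P11@(1, 1) [+x clear] — {P11, P2, P3, P6}
5. P5@(2, 1) [-y clear] — {P11, P2, P3, P5, P6}
6. P9@(1, 2) [+y clear] — {P11, P2, P3, P5, P6, P9}
7. P12@(2, 0) [-y clear] — {P11, P12, P2, P3, P5, P6, P9}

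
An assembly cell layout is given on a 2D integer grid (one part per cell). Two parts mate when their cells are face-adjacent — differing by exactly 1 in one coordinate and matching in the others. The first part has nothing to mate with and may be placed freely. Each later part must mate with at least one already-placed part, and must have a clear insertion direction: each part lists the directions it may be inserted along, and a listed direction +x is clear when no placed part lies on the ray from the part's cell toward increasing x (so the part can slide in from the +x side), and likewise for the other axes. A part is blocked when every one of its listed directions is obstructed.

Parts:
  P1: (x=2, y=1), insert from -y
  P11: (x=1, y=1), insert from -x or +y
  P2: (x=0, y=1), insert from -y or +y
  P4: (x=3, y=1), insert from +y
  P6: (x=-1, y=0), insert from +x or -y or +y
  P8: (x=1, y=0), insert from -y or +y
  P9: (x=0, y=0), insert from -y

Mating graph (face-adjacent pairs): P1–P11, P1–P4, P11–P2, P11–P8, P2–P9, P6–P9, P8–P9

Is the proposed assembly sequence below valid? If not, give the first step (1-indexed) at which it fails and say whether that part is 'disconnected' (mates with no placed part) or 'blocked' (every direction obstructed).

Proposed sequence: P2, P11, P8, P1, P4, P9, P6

Valid

1. P2@(0, 1) [-y clear] — {P2}
2. P11@(1, 1) [+y clear] — {P11, P2}
3. P8@(1, 0) [-y clear] — {P11, P2, P8}
4. P1@(2, 1) [-y clear] — {P1, P11, P2, P8}
5. P4@(3, 1) [+y clear] — {P1, P11, P2, P4, P8}
6. P9@(0, 0) [-y clear] — {P1, P11, P2, P4, P8, P9}
7. P6@(-1, 0) [-y clear] — {P1, P11, P2, P4, P6, P8, P9}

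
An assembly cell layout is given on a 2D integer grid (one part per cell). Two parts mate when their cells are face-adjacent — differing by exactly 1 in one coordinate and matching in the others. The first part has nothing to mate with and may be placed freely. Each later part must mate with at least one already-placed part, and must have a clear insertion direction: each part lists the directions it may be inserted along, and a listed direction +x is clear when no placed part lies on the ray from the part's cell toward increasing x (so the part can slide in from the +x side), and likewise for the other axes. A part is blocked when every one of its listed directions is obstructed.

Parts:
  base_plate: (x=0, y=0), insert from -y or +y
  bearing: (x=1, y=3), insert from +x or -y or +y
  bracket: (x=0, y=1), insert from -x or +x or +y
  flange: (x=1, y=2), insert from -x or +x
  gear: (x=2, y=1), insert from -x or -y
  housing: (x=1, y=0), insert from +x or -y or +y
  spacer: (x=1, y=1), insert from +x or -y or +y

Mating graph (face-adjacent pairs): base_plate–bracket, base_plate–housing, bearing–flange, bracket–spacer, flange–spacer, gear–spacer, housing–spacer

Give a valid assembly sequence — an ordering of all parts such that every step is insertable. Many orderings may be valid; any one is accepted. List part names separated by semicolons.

1. gear@(2, 1) [-x clear] — {gear}
2. spacer@(1, 1) [-y clear] — {gear, spacer}
3. bracket@(0, 1) [-x clear] — {bracket, gear, spacer}
4. flange@(1, 2) [-x clear] — {bracket, flange, gear, spacer}
5. base_plate@(0, 0) [-y clear] — {base_plate, bracket, flange, gear, spacer}
6. bearing@(1, 3) [+x clear] — {base_plate, bearing, bracket, flange, gear, spacer}
7. housing@(1, 0) [+x clear] — {base_plate, bearing, bracket, flange, gear, housing, spacer}

gear; spacer; bracket; flange; base_plate; bearing; housing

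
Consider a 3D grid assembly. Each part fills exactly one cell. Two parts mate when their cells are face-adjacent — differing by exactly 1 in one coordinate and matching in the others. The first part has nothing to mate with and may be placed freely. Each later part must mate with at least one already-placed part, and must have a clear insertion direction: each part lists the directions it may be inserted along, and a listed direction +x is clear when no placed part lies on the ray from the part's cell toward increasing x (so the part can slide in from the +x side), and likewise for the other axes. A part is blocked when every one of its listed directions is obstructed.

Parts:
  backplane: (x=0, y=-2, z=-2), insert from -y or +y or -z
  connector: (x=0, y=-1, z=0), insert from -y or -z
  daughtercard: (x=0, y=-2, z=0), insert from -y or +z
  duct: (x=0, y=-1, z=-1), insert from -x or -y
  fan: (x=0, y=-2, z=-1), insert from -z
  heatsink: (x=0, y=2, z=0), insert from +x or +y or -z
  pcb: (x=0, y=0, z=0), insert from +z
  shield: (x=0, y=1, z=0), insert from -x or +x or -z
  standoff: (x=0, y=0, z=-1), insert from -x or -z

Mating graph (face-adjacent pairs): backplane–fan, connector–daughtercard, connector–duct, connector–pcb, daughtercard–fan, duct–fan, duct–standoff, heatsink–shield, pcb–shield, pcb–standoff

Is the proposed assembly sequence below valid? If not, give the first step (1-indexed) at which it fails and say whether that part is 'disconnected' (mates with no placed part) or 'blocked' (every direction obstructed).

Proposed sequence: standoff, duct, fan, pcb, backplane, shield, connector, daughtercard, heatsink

Valid

1. standoff@(0, 0, -1) [-x clear] — {standoff}
2. duct@(0, -1, -1) [-x clear] — {duct, standoff}
3. fan@(0, -2, -1) [-z clear] — {duct, fan, standoff}
4. pcb@(0, 0, 0) [+z clear] — {duct, fan, pcb, standoff}
5. backplane@(0, -2, -2) [-y clear] — {backplane, duct, fan, pcb, standoff}
6. shield@(0, 1, 0) [-x clear] — {backplane, duct, fan, pcb, shield, standoff}
7. connector@(0, -1, 0) [-y clear] — {backplane, connector, duct, fan, pcb, shield, standoff}
8. daughtercard@(0, -2, 0) [-y clear] — {backplane, connector, daughtercard, duct, fan, pcb, shield, standoff}
9. heatsink@(0, 2, 0) [+x clear] — {backplane, connector, daughtercard, duct, fan, heatsink, pcb, shield, standoff}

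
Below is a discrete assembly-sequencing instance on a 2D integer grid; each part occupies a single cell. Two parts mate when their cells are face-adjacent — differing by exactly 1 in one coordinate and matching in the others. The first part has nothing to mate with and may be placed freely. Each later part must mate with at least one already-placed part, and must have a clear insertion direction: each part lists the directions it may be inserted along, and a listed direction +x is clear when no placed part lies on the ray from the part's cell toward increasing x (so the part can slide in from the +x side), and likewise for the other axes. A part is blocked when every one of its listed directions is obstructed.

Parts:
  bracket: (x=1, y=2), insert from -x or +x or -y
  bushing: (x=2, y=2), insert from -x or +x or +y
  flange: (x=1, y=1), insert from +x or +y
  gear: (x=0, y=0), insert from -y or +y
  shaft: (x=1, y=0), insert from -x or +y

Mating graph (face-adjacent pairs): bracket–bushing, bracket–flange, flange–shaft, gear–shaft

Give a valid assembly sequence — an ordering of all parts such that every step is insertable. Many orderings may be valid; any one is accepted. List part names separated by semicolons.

flange; shaft; gear; bracket; bushing

1. flange@(1, 1) [+x clear] — {flange}
2. shaft@(1, 0) [-x clear] — {flange, shaft}
3. gear@(0, 0) [-y clear] — {flange, gear, shaft}
4. bracket@(1, 2) [-x clear] — {bracket, flange, gear, shaft}
5. bushing@(2, 2) [+x clear] — {bracket, bushing, flange, gear, shaft}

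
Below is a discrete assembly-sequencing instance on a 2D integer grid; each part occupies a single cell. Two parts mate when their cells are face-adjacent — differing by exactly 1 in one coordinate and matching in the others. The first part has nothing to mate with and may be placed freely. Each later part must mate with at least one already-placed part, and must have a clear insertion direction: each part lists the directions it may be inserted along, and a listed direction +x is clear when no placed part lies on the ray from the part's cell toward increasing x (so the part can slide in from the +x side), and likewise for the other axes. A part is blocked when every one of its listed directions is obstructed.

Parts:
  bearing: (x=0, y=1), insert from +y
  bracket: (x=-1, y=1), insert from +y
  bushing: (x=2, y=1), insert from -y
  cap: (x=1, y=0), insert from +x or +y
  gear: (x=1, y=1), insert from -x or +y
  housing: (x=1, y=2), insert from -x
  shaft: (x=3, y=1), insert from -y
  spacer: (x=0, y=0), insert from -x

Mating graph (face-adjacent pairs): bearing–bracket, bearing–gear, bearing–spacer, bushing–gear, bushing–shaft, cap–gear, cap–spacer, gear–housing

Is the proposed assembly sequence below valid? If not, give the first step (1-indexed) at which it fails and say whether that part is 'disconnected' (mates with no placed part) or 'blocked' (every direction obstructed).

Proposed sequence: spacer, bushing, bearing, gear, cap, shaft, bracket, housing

1. spacer@(0, 0) [-x clear] — {spacer}
2. bushing@(2, 1) — no placed neighbour ⇒ disconnected

Invalid at step 2 (disconnected)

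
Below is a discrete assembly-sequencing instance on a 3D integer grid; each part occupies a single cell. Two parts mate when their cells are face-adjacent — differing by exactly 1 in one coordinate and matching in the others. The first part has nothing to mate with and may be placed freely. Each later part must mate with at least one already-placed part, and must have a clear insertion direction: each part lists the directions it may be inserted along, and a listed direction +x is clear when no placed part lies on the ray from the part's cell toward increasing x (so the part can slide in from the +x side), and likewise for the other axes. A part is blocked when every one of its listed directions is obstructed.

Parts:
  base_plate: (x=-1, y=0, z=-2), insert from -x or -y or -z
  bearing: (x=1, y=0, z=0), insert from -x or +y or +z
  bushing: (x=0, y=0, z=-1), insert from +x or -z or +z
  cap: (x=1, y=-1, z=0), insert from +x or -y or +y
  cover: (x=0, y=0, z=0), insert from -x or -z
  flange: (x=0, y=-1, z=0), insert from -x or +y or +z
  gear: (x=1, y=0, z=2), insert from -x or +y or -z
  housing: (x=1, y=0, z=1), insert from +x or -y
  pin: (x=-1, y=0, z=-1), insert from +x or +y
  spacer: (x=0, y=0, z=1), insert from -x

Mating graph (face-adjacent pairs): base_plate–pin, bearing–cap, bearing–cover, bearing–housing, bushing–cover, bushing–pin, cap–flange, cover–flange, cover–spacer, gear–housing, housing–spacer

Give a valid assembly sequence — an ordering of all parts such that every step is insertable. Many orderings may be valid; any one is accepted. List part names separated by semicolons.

1. base_plate@(-1, 0, -2) [-x clear] — {base_plate}
2. pin@(-1, 0, -1) [+x clear] — {base_plate, pin}
3. bushing@(0, 0, -1) [+x clear] — {base_plate, bushing, pin}
4. cover@(0, 0, 0) [-x clear] — {base_plate, bushing, cover, pin}
5. spacer@(0, 0, 1) [-x clear] — {base_plate, bushing, cover, pin, spacer}
6. flange@(0, -1, 0) [-x clear] — {base_plate, bushing, cover, flange, pin, spacer}
7. cap@(1, -1, 0) [+x clear] — {base_plate, bushing, cap, cover, flange, pin, spacer}
8. housing@(1, 0, 1) [+x clear] — {base_plate, bushing, cap, cover, flange, housing, pin, spacer}
9. gear@(1, 0, 2) [-x clear] — {base_plate, bushing, cap, cover, flange, gear, housing, pin, spacer}
10. bearing@(1, 0, 0) [+y clear] — {base_plate, bearing, bushing, cap, cover, flange, gear, housing, pin, spacer}

base_plate; pin; bushing; cover; spacer; flange; cap; housing; gear; bearing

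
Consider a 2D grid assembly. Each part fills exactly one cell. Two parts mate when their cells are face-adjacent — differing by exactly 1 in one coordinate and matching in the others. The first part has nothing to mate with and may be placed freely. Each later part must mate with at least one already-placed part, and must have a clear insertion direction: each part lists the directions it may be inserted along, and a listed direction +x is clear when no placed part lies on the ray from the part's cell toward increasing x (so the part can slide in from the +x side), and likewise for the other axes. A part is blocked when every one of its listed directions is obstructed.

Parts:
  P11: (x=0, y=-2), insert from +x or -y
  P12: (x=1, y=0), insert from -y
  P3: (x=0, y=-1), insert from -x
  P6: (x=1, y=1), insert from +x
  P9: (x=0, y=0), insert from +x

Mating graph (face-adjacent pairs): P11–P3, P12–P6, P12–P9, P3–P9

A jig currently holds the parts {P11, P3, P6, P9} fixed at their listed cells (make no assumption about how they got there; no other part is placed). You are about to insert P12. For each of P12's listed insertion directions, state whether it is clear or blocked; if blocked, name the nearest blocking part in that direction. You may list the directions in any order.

-y: clear

-y: ray from P12(1, 0) has no placed part ⇒ clear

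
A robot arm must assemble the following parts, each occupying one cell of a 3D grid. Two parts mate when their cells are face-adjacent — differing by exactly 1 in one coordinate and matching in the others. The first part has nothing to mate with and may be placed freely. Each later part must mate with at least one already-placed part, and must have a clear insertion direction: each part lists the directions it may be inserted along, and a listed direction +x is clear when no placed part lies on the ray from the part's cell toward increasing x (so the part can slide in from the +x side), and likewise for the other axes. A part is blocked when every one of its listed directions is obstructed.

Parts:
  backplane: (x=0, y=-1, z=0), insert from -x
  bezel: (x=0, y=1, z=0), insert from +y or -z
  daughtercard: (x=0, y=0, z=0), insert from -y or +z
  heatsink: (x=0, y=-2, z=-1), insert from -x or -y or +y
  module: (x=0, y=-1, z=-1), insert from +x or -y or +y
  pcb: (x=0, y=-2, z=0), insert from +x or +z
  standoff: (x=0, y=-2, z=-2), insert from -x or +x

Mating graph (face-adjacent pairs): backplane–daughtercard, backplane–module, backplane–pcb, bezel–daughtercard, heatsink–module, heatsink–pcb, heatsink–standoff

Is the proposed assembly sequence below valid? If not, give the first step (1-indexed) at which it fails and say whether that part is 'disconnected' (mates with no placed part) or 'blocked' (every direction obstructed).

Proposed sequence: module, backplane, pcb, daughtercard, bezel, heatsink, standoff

1. module@(0, -1, -1) [+x clear] — {module}
2. backplane@(0, -1, 0) [-x clear] — {backplane, module}
3. pcb@(0, -2, 0) [+x clear] — {backplane, module, pcb}
4. daughtercard@(0, 0, 0) [+z clear] — {backplane, daughtercard, module, pcb}
5. bezel@(0, 1, 0) [+y clear] — {backplane, bezel, daughtercard, module, pcb}
6. heatsink@(0, -2, -1) [-x clear] — {backplane, bezel, daughtercard, heatsink, module, pcb}
7. standoff@(0, -2, -2) [-x clear] — {backplane, bezel, daughtercard, heatsink, module, pcb, standoff}

Valid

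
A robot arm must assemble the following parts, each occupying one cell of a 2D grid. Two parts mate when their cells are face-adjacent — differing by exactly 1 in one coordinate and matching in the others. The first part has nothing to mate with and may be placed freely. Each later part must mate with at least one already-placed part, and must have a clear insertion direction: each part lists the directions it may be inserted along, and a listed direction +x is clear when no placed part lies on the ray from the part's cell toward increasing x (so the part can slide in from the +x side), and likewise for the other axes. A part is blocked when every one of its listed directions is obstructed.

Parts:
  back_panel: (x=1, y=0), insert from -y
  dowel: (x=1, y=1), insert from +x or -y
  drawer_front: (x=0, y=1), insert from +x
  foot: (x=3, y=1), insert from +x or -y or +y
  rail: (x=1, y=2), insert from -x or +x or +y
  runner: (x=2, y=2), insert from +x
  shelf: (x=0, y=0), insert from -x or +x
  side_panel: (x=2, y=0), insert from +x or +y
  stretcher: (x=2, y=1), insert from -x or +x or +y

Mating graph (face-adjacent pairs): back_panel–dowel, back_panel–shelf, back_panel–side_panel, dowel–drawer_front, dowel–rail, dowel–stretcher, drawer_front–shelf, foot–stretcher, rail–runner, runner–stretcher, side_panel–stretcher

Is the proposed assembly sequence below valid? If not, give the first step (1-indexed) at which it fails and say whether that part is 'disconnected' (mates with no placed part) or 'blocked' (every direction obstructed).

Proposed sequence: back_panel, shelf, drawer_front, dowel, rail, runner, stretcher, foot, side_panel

Valid

1. back_panel@(1, 0) [-y clear] — {back_panel}
2. shelf@(0, 0) [-x clear] — {back_panel, shelf}
3. drawer_front@(0, 1) [+x clear] — {back_panel, drawer_front, shelf}
4. dowel@(1, 1) [+x clear] — {back_panel, dowel, drawer_front, shelf}
5. rail@(1, 2) [-x clear] — {back_panel, dowel, drawer_front, rail, shelf}
6. runner@(2, 2) [+x clear] — {back_panel, dowel, drawer_front, rail, runner, shelf}
7. stretcher@(2, 1) [+x clear] — {back_panel, dowel, drawer_front, rail, runner, shelf, stretcher}
8. foot@(3, 1) [+x clear] — {back_panel, dowel, drawer_front, foot, rail, runner, shelf, stretcher}
9. side_panel@(2, 0) [+x clear] — {back_panel, dowel, drawer_front, foot, rail, runner, shelf, side_panel, stretcher}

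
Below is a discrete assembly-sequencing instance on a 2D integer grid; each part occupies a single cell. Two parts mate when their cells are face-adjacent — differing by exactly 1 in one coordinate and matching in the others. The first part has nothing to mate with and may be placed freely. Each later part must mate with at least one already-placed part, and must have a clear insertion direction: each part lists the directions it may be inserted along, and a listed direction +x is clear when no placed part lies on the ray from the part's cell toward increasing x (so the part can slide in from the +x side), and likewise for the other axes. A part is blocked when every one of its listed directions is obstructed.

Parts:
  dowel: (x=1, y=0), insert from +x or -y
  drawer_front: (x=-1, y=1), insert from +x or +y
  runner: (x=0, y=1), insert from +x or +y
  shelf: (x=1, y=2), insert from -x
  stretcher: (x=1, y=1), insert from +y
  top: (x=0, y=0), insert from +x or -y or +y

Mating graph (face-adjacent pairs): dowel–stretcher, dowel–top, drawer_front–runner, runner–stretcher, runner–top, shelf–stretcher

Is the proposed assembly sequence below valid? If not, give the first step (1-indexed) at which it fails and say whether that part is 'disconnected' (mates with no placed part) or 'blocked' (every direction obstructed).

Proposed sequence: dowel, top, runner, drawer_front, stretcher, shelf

1. dowel@(1, 0) [+x clear] — {dowel}
2. top@(0, 0) [-y clear] — {dowel, top}
3. runner@(0, 1) [+x clear] — {dowel, runner, top}
4. drawer_front@(-1, 1) [+y clear] — {dowel, drawer_front, runner, top}
5. stretcher@(1, 1) [+y clear] — {dowel, drawer_front, runner, stretcher, top}
6. shelf@(1, 2) [-x clear] — {dowel, drawer_front, runner, shelf, stretcher, top}

Valid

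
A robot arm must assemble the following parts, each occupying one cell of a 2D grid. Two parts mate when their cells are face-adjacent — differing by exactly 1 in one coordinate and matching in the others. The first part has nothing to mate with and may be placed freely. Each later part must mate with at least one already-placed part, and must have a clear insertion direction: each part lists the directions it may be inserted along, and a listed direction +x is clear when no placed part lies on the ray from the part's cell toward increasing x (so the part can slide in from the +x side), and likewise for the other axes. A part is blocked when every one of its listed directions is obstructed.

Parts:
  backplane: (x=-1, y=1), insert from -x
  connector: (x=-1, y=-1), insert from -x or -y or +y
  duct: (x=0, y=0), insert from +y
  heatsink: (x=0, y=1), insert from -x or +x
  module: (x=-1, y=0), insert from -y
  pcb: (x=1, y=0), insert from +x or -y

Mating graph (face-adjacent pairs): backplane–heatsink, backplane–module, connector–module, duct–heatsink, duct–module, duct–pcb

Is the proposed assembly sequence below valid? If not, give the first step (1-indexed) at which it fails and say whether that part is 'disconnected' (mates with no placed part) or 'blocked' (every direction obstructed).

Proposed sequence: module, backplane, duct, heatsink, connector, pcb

Valid

1. module@(-1, 0) [-y clear] — {module}
2. backplane@(-1, 1) [-x clear] — {backplane, module}
3. duct@(0, 0) [+y clear] — {backplane, duct, module}
4. heatsink@(0, 1) [+x clear] — {backplane, duct, heatsink, module}
5. connector@(-1, -1) [-x clear] — {backplane, connector, duct, heatsink, module}
6. pcb@(1, 0) [+x clear] — {backplane, connector, duct, heatsink, module, pcb}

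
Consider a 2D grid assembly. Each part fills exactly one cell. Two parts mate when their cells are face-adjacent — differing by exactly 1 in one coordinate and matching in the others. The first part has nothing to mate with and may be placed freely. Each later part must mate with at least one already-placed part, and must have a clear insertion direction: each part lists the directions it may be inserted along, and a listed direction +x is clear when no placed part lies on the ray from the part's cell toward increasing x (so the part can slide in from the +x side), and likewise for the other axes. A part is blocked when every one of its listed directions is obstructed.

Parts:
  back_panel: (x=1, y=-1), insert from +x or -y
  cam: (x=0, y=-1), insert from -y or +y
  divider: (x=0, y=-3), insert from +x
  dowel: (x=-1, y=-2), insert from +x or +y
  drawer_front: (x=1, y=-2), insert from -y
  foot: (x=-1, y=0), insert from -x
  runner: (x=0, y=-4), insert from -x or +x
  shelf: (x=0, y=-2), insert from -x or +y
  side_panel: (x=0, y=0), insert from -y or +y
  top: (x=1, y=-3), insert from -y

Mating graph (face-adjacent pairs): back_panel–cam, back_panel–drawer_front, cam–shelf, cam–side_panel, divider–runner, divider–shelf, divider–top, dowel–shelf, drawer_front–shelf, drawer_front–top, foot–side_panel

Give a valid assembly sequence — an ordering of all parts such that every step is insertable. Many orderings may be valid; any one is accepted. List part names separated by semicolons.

divider; shelf; dowel; drawer_front; back_panel; top; cam; side_panel; foot; runner

1. divider@(0, -3) [+x clear] — {divider}
2. shelf@(0, -2) [-x clear] — {divider, shelf}
3. dowel@(-1, -2) [+y clear] — {divider, dowel, shelf}
4. drawer_front@(1, -2) [-y clear] — {divider, dowel, drawer_front, shelf}
5. back_panel@(1, -1) [+x clear] — {back_panel, divider, dowel, drawer_front, shelf}
6. top@(1, -3) [-y clear] — {back_panel, divider, dowel, drawer_front, shelf, top}
7. cam@(0, -1) [+y clear] — {back_panel, cam, divider, dowel, drawer_front, shelf, top}
8. side_panel@(0, 0) [+y clear] — {back_panel, cam, divider, dowel, drawer_front, shelf, side_panel, top}
9. foot@(-1, 0) [-x clear] — {back_panel, cam, divider, dowel, drawer_front, foot, shelf, side_panel, top}
10. runner@(0, -4) [-x clear] — {back_panel, cam, divider, dowel, drawer_front, foot, runner, shelf, side_panel, top}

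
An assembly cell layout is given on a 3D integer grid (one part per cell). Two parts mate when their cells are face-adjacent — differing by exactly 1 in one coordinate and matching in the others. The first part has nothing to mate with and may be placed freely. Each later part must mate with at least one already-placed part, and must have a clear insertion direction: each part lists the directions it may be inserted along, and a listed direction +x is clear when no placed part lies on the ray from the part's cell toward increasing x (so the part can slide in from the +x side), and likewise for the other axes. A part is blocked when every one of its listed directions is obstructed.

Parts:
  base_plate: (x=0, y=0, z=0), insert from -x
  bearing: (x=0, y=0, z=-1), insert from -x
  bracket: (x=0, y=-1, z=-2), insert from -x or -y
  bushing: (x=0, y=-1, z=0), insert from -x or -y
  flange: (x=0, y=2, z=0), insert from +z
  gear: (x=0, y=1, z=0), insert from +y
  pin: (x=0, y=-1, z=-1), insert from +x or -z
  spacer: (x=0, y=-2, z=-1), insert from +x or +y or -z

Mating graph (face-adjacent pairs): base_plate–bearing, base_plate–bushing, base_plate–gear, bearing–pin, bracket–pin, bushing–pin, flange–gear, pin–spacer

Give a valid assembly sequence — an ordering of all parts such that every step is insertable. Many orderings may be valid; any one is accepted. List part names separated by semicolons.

bearing; pin; spacer; bracket; bushing; base_plate; gear; flange

1. bearing@(0, 0, -1) [-x clear] — {bearing}
2. pin@(0, -1, -1) [+x clear] — {bearing, pin}
3. spacer@(0, -2, -1) [+x clear] — {bearing, pin, spacer}
4. bracket@(0, -1, -2) [-x clear] — {bearing, bracket, pin, spacer}
5. bushing@(0, -1, 0) [-x clear] — {bearing, bracket, bushing, pin, spacer}
6. base_plate@(0, 0, 0) [-x clear] — {base_plate, bearing, bracket, bushing, pin, spacer}
7. gear@(0, 1, 0) [+y clear] — {base_plate, bearing, bracket, bushing, gear, pin, spacer}
8. flange@(0, 2, 0) [+z clear] — {base_plate, bearing, bracket, bushing, flange, gear, pin, spacer}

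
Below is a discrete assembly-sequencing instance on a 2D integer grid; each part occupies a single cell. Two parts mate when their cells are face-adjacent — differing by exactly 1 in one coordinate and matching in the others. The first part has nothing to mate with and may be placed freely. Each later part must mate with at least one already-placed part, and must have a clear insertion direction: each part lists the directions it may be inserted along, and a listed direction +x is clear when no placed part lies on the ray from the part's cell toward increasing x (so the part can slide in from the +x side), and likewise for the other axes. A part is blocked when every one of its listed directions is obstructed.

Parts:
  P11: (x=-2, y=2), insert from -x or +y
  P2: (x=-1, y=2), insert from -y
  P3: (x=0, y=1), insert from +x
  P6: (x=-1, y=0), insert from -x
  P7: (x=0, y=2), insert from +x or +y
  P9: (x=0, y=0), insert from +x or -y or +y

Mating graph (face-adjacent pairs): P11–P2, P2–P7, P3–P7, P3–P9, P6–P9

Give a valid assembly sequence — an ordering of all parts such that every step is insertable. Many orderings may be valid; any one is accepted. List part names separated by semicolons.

1. P2@(-1, 2) [-y clear] — {P2}
2. P11@(-2, 2) [-x clear] — {P11, P2}
3. P7@(0, 2) [+x clear] — {P11, P2, P7}
4. P3@(0, 1) [+x clear] — {P11, P2, P3, P7}
5. P9@(0, 0) [+x clear] — {P11, P2, P3, P7, P9}
6. P6@(-1, 0) [-x clear] — {P11, P2, P3, P6, P7, P9}

P2; P11; P7; P3; P9; P6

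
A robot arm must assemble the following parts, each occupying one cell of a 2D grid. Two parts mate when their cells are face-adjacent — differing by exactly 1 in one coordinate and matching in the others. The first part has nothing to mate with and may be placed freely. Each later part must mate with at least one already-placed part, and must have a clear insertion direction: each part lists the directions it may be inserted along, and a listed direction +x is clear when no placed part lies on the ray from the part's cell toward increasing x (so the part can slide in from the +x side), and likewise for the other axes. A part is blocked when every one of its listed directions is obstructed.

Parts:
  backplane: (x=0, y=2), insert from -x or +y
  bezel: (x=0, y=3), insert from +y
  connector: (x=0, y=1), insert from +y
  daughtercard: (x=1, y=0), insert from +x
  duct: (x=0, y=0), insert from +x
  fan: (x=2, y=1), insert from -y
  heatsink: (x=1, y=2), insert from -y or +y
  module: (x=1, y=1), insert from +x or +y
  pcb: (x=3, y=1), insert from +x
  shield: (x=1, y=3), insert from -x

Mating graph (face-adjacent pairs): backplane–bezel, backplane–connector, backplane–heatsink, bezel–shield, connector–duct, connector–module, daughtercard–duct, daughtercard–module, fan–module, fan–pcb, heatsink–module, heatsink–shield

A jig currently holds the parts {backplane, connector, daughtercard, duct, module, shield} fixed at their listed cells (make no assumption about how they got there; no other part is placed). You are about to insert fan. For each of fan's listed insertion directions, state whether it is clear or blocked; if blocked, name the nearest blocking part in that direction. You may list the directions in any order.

-y: clear

-y: ray from fan(2, 1) has no placed part ⇒ clear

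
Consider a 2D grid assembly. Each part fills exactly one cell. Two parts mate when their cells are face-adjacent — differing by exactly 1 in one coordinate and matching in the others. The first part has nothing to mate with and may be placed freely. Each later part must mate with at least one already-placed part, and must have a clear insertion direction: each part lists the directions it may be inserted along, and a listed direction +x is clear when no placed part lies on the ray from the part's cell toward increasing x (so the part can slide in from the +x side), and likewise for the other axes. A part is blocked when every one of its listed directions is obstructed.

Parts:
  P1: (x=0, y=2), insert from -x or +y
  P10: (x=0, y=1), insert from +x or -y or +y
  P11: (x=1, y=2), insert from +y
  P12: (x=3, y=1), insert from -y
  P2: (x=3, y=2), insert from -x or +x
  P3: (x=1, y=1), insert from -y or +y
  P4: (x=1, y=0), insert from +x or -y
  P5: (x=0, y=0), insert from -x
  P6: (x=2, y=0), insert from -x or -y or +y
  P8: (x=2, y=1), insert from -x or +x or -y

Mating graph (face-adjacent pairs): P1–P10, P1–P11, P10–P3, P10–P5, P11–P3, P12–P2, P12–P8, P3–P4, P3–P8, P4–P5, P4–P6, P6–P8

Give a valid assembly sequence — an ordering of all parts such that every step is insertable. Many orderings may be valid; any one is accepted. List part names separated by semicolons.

P2; P12; P8; P3; P6; P4; P11; P5; P10; P1

1. P2@(3, 2) [-x clear] — {P2}
2. P12@(3, 1) [-y clear] — {P12, P2}
3. P8@(2, 1) [-x clear] — {P12, P2, P8}
4. P3@(1, 1) [-y clear] — {P12, P2, P3, P8}
5. P6@(2, 0) [-x clear] — {P12, P2, P3, P6, P8}
6. P4@(1, 0) [-y clear] — {P12, P2, P3, P4, P6, P8}
7. P11@(1, 2) [+y clear] — {P11, P12, P2, P3, P4, P6, P8}
8. P5@(0, 0) [-x clear] — {P11, P12, P2, P3, P4, P5, P6, P8}
9. P10@(0, 1) [+y clear] — {P10, P11, P12, P2, P3, P4, P5, P6, P8}
10. P1@(0, 2) [-x clear] — {P1, P10, P11, P12, P2, P3, P4, P5, P6, P8}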